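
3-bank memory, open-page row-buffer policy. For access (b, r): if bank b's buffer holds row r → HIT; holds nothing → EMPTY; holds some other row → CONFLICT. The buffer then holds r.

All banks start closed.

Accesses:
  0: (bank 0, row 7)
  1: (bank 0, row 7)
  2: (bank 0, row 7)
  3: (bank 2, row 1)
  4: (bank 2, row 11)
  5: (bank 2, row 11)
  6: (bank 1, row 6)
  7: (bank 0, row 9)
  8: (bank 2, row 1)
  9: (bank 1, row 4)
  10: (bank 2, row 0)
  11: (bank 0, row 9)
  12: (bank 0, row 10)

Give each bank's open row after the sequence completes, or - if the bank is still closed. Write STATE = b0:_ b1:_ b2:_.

0: bank 0 row 7 — prev None → EMPTY
1: bank 0 row 7 — prev 7 → HIT
2: bank 0 row 7 — prev 7 → HIT
3: bank 2 row 1 — prev None → EMPTY
4: bank 2 row 11 — prev 1 → CONFLICT
5: bank 2 row 11 — prev 11 → HIT
6: bank 1 row 6 — prev None → EMPTY
7: bank 0 row 9 — prev 7 → CONFLICT
8: bank 2 row 1 — prev 11 → CONFLICT
9: bank 1 row 4 — prev 6 → CONFLICT
10: bank 2 row 0 — prev 1 → CONFLICT
11: bank 0 row 9 — prev 9 → HIT
12: bank 0 row 10 — prev 9 → CONFLICT

STATE = b0:10 b1:4 b2:0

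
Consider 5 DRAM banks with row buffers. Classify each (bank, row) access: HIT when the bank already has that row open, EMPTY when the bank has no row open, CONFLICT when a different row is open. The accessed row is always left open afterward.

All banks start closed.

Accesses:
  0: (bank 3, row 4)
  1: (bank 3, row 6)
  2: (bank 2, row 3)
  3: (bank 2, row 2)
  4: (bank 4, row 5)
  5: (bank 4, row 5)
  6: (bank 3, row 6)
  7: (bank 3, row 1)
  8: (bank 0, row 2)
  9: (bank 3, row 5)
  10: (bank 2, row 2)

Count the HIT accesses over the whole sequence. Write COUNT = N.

COUNT = 3

#0 (3,4) E
#1 (3,6) C  (was 4)
#2 (2,3) E
#3 (2,2) C  (was 3)
#4 (4,5) E
#5 (4,5) H  (was 5)
#6 (3,6) H  (was 6)
#7 (3,1) C  (was 6)
#8 (0,2) E
#9 (3,5) C  (was 1)
#10 (2,2) H  (was 2)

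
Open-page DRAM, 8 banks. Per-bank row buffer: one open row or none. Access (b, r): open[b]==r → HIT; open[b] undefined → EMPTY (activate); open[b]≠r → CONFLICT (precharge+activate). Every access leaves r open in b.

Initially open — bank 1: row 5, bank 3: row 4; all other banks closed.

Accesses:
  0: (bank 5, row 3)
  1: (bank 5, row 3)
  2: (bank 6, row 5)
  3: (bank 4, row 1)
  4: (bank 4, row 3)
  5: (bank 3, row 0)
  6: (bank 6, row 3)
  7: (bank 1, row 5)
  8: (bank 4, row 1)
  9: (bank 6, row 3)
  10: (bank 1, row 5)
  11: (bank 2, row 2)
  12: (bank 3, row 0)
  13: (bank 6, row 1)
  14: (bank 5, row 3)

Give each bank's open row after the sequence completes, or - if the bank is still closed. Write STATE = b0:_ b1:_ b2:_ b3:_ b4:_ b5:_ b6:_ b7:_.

step 0: bank5 None->3 [EMPTY]
step 1: bank5 3->3 [HIT]
step 2: bank6 None->5 [EMPTY]
step 3: bank4 None->1 [EMPTY]
step 4: bank4 1->3 [CONFLICT]
step 5: bank3 4->0 [CONFLICT]
step 6: bank6 5->3 [CONFLICT]
step 7: bank1 5->5 [HIT]
step 8: bank4 3->1 [CONFLICT]
step 9: bank6 3->3 [HIT]
step 10: bank1 5->5 [HIT]
step 11: bank2 None->2 [EMPTY]
step 12: bank3 0->0 [HIT]
step 13: bank6 3->1 [CONFLICT]
step 14: bank5 3->3 [HIT]

STATE = b0:- b1:5 b2:2 b3:0 b4:1 b5:3 b6:1 b7:-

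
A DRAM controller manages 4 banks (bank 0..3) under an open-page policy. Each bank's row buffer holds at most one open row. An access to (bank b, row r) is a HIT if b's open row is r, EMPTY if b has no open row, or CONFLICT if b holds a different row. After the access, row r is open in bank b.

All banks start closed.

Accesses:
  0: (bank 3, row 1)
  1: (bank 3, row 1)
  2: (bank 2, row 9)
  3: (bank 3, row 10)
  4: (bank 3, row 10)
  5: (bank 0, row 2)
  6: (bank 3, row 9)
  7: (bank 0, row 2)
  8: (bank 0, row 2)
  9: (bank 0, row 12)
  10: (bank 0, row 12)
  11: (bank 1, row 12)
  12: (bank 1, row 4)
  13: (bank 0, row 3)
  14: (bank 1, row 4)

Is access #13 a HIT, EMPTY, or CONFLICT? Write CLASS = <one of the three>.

CLASS = CONFLICT

step 0: bank3 None->1 [EMPTY]
step 1: bank3 1->1 [HIT]
step 2: bank2 None->9 [EMPTY]
step 3: bank3 1->10 [CONFLICT]
step 4: bank3 10->10 [HIT]
step 5: bank0 None->2 [EMPTY]
step 6: bank3 10->9 [CONFLICT]
step 7: bank0 2->2 [HIT]
step 8: bank0 2->2 [HIT]
step 9: bank0 2->12 [CONFLICT]
step 10: bank0 12->12 [HIT]
step 11: bank1 None->12 [EMPTY]
step 12: bank1 12->4 [CONFLICT]
step 13: bank0 12->3 [CONFLICT]
step 14: bank1 4->4 [HIT]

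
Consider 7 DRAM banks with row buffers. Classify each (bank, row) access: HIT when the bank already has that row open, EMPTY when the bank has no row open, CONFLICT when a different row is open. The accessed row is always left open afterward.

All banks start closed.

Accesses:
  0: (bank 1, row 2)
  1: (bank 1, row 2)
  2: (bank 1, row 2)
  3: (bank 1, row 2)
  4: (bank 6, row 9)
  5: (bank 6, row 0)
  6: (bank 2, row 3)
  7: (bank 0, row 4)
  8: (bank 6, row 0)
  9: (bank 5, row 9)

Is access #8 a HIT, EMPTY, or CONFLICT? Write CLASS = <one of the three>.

CLASS = HIT

0: bank 1 row 2 — prev None → EMPTY
1: bank 1 row 2 — prev 2 → HIT
2: bank 1 row 2 — prev 2 → HIT
3: bank 1 row 2 — prev 2 → HIT
4: bank 6 row 9 — prev None → EMPTY
5: bank 6 row 0 — prev 9 → CONFLICT
6: bank 2 row 3 — prev None → EMPTY
7: bank 0 row 4 — prev None → EMPTY
8: bank 6 row 0 — prev 0 → HIT
9: bank 5 row 9 — prev None → EMPTY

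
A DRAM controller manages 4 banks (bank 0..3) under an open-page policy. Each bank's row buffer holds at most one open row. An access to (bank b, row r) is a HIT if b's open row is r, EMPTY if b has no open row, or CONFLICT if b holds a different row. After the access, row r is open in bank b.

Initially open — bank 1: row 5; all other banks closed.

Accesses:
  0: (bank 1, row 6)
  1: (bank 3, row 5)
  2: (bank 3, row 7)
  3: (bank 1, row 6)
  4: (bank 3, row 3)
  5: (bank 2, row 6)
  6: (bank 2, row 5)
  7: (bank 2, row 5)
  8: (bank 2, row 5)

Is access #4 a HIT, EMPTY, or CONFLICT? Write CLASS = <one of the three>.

CLASS = CONFLICT

0: bank 1 row 6 — prev 5 → CONFLICT
1: bank 3 row 5 — prev None → EMPTY
2: bank 3 row 7 — prev 5 → CONFLICT
3: bank 1 row 6 — prev 6 → HIT
4: bank 3 row 3 — prev 7 → CONFLICT
5: bank 2 row 6 — prev None → EMPTY
6: bank 2 row 5 — prev 6 → CONFLICT
7: bank 2 row 5 — prev 5 → HIT
8: bank 2 row 5 — prev 5 → HIT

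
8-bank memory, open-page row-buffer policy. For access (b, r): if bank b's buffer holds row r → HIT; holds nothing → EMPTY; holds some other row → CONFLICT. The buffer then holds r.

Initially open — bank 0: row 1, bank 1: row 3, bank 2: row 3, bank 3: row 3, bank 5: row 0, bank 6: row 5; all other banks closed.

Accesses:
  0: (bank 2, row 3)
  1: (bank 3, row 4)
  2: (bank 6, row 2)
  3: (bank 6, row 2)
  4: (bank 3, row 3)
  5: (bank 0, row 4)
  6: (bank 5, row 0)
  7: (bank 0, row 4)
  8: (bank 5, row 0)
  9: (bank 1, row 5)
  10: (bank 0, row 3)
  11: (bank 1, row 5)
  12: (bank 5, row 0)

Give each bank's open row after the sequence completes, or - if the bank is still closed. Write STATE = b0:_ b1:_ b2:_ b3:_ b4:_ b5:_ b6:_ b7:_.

0: bank 2 row 3 — prev 3 → HIT
1: bank 3 row 4 — prev 3 → CONFLICT
2: bank 6 row 2 — prev 5 → CONFLICT
3: bank 6 row 2 — prev 2 → HIT
4: bank 3 row 3 — prev 4 → CONFLICT
5: bank 0 row 4 — prev 1 → CONFLICT
6: bank 5 row 0 — prev 0 → HIT
7: bank 0 row 4 — prev 4 → HIT
8: bank 5 row 0 — prev 0 → HIT
9: bank 1 row 5 — prev 3 → CONFLICT
10: bank 0 row 3 — prev 4 → CONFLICT
11: bank 1 row 5 — prev 5 → HIT
12: bank 5 row 0 — prev 0 → HIT

STATE = b0:3 b1:5 b2:3 b3:3 b4:- b5:0 b6:2 b7:-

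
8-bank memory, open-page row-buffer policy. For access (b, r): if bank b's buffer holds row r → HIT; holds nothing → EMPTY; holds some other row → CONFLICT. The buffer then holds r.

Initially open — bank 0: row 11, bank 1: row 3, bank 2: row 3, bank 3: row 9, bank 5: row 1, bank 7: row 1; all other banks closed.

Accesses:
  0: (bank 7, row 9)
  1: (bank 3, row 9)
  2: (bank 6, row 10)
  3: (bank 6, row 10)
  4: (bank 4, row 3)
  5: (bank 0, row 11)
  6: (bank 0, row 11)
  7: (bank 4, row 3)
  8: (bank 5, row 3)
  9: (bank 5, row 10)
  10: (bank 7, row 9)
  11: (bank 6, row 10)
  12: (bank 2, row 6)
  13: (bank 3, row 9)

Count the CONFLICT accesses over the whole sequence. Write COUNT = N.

COUNT = 4

0: bank 7 row 9 — prev 1 → CONFLICT
1: bank 3 row 9 — prev 9 → HIT
2: bank 6 row 10 — prev None → EMPTY
3: bank 6 row 10 — prev 10 → HIT
4: bank 4 row 3 — prev None → EMPTY
5: bank 0 row 11 — prev 11 → HIT
6: bank 0 row 11 — prev 11 → HIT
7: bank 4 row 3 — prev 3 → HIT
8: bank 5 row 3 — prev 1 → CONFLICT
9: bank 5 row 10 — prev 3 → CONFLICT
10: bank 7 row 9 — prev 9 → HIT
11: bank 6 row 10 — prev 10 → HIT
12: bank 2 row 6 — prev 3 → CONFLICT
13: bank 3 row 9 — prev 9 → HIT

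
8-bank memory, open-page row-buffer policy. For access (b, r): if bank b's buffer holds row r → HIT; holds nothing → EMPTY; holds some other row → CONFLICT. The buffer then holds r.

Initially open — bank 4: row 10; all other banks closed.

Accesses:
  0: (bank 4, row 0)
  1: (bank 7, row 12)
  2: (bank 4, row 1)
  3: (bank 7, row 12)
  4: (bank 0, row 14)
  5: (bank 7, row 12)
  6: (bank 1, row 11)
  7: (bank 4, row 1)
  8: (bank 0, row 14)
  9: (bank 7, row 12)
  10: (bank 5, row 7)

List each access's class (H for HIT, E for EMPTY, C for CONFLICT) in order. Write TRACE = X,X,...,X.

step 0: bank4 10->0 [CONFLICT]
step 1: bank7 None->12 [EMPTY]
step 2: bank4 0->1 [CONFLICT]
step 3: bank7 12->12 [HIT]
step 4: bank0 None->14 [EMPTY]
step 5: bank7 12->12 [HIT]
step 6: bank1 None->11 [EMPTY]
step 7: bank4 1->1 [HIT]
step 8: bank0 14->14 [HIT]
step 9: bank7 12->12 [HIT]
step 10: bank5 None->7 [EMPTY]

TRACE = C,E,C,H,E,H,E,H,H,H,E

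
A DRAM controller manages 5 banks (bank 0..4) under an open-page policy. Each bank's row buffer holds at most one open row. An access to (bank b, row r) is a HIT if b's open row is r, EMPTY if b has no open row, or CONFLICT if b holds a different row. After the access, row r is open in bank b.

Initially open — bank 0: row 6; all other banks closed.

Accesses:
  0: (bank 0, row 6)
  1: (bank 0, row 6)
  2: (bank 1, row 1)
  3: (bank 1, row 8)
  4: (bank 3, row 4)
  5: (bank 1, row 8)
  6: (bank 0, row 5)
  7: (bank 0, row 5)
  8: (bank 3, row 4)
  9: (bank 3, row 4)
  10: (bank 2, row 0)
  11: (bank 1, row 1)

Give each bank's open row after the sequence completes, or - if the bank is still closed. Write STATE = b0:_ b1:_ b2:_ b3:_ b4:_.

0: bank 0 row 6 — prev 6 → HIT
1: bank 0 row 6 — prev 6 → HIT
2: bank 1 row 1 — prev None → EMPTY
3: bank 1 row 8 — prev 1 → CONFLICT
4: bank 3 row 4 — prev None → EMPTY
5: bank 1 row 8 — prev 8 → HIT
6: bank 0 row 5 — prev 6 → CONFLICT
7: bank 0 row 5 — prev 5 → HIT
8: bank 3 row 4 — prev 4 → HIT
9: bank 3 row 4 — prev 4 → HIT
10: bank 2 row 0 — prev None → EMPTY
11: bank 1 row 1 — prev 8 → CONFLICT

STATE = b0:5 b1:1 b2:0 b3:4 b4:-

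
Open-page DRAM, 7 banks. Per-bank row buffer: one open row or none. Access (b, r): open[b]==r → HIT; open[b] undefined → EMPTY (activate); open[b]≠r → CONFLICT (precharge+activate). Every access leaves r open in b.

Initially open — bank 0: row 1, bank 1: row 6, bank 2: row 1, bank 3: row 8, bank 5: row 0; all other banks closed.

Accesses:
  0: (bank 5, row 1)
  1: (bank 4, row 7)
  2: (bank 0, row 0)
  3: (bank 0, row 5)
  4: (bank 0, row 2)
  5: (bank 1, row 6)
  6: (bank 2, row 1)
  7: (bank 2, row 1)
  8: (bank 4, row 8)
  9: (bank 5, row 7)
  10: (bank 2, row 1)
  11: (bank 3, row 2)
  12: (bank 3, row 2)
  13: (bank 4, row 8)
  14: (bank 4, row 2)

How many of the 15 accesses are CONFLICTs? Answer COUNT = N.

COUNT = 8

step 0: bank5 0->1 [CONFLICT]
step 1: bank4 None->7 [EMPTY]
step 2: bank0 1->0 [CONFLICT]
step 3: bank0 0->5 [CONFLICT]
step 4: bank0 5->2 [CONFLICT]
step 5: bank1 6->6 [HIT]
step 6: bank2 1->1 [HIT]
step 7: bank2 1->1 [HIT]
step 8: bank4 7->8 [CONFLICT]
step 9: bank5 1->7 [CONFLICT]
step 10: bank2 1->1 [HIT]
step 11: bank3 8->2 [CONFLICT]
step 12: bank3 2->2 [HIT]
step 13: bank4 8->8 [HIT]
step 14: bank4 8->2 [CONFLICT]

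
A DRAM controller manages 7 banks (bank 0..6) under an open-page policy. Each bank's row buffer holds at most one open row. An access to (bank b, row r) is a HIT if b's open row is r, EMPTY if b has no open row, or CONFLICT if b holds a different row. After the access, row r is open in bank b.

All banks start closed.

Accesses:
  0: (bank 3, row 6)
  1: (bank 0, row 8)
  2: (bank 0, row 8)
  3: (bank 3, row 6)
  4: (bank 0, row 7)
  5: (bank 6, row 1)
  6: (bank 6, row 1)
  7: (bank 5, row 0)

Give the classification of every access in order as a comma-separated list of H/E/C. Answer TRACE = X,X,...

  [0] b3 r6: no row ⇒ E
  [1] b0 r8: no row ⇒ E
  [2] b0 r8: had r8 ⇒ H
  [3] b3 r6: had r6 ⇒ H
  [4] b0 r7: had r8 ⇒ C
  [5] b6 r1: no row ⇒ E
  [6] b6 r1: had r1 ⇒ H
  [7] b5 r0: no row ⇒ E

TRACE = E,E,H,H,C,E,H,E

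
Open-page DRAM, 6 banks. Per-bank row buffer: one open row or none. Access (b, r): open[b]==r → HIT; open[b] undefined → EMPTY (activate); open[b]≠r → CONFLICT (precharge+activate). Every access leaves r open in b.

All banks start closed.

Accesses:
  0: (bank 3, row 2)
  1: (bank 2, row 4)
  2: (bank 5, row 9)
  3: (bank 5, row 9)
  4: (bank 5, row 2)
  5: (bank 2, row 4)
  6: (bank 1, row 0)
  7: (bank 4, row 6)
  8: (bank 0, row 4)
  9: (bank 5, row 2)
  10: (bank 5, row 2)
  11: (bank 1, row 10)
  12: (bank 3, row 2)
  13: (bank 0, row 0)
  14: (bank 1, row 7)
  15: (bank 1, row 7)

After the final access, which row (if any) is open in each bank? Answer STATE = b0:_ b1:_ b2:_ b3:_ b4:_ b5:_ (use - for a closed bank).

STATE = b0:0 b1:7 b2:4 b3:2 b4:6 b5:2

#0 (3,2) E
#1 (2,4) E
#2 (5,9) E
#3 (5,9) H  (was 9)
#4 (5,2) C  (was 9)
#5 (2,4) H  (was 4)
#6 (1,0) E
#7 (4,6) E
#8 (0,4) E
#9 (5,2) H  (was 2)
#10 (5,2) H  (was 2)
#11 (1,10) C  (was 0)
#12 (3,2) H  (was 2)
#13 (0,0) C  (was 4)
#14 (1,7) C  (was 10)
#15 (1,7) H  (was 7)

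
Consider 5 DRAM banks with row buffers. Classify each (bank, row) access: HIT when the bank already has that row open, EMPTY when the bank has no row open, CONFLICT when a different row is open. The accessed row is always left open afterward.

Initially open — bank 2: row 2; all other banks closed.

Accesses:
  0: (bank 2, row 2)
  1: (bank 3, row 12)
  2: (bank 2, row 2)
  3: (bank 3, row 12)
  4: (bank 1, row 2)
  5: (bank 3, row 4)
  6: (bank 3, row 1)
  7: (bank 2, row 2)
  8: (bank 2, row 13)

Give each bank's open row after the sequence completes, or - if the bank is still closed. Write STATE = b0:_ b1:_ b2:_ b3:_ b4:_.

STATE = b0:- b1:2 b2:13 b3:1 b4:-

0: bank 2 row 2 — prev 2 → HIT
1: bank 3 row 12 — prev None → EMPTY
2: bank 2 row 2 — prev 2 → HIT
3: bank 3 row 12 — prev 12 → HIT
4: bank 1 row 2 — prev None → EMPTY
5: bank 3 row 4 — prev 12 → CONFLICT
6: bank 3 row 1 — prev 4 → CONFLICT
7: bank 2 row 2 — prev 2 → HIT
8: bank 2 row 13 — prev 2 → CONFLICT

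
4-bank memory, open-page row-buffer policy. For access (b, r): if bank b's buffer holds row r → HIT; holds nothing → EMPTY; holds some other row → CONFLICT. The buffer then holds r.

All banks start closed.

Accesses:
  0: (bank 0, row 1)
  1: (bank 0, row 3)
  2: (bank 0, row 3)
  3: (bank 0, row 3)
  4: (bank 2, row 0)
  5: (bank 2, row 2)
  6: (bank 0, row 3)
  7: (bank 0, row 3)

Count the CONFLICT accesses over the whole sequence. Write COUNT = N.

COUNT = 2

  [0] b0 r1: no row ⇒ E
  [1] b0 r3: had r1 ⇒ C
  [2] b0 r3: had r3 ⇒ H
  [3] b0 r3: had r3 ⇒ H
  [4] b2 r0: no row ⇒ E
  [5] b2 r2: had r0 ⇒ C
  [6] b0 r3: had r3 ⇒ H
  [7] b0 r3: had r3 ⇒ H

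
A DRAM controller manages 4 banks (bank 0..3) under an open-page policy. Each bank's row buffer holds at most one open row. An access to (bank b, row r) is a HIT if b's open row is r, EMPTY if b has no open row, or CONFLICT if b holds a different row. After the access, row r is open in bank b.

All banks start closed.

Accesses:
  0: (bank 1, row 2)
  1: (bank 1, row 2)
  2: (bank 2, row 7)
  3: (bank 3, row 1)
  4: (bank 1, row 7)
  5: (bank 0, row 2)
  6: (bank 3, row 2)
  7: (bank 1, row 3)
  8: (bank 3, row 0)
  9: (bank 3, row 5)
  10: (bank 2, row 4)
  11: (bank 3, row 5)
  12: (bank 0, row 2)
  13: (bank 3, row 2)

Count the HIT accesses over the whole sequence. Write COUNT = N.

COUNT = 3

0: bank 1 row 2 — prev None → EMPTY
1: bank 1 row 2 — prev 2 → HIT
2: bank 2 row 7 — prev None → EMPTY
3: bank 3 row 1 — prev None → EMPTY
4: bank 1 row 7 — prev 2 → CONFLICT
5: bank 0 row 2 — prev None → EMPTY
6: bank 3 row 2 — prev 1 → CONFLICT
7: bank 1 row 3 — prev 7 → CONFLICT
8: bank 3 row 0 — prev 2 → CONFLICT
9: bank 3 row 5 — prev 0 → CONFLICT
10: bank 2 row 4 — prev 7 → CONFLICT
11: bank 3 row 5 — prev 5 → HIT
12: bank 0 row 2 — prev 2 → HIT
13: bank 3 row 2 — prev 5 → CONFLICT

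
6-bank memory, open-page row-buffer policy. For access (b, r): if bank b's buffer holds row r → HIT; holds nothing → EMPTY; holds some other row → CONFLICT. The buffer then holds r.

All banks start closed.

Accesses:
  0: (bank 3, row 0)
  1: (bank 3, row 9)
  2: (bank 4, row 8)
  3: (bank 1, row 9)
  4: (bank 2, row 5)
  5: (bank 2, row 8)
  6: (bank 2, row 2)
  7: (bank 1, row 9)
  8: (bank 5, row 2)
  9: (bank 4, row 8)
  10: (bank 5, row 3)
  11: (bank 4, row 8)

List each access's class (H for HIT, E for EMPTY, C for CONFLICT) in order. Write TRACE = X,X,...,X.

0: bank 3 row 0 — prev None → EMPTY
1: bank 3 row 9 — prev 0 → CONFLICT
2: bank 4 row 8 — prev None → EMPTY
3: bank 1 row 9 — prev None → EMPTY
4: bank 2 row 5 — prev None → EMPTY
5: bank 2 row 8 — prev 5 → CONFLICT
6: bank 2 row 2 — prev 8 → CONFLICT
7: bank 1 row 9 — prev 9 → HIT
8: bank 5 row 2 — prev None → EMPTY
9: bank 4 row 8 — prev 8 → HIT
10: bank 5 row 3 — prev 2 → CONFLICT
11: bank 4 row 8 — prev 8 → HIT

TRACE = E,C,E,E,E,C,C,H,E,H,C,H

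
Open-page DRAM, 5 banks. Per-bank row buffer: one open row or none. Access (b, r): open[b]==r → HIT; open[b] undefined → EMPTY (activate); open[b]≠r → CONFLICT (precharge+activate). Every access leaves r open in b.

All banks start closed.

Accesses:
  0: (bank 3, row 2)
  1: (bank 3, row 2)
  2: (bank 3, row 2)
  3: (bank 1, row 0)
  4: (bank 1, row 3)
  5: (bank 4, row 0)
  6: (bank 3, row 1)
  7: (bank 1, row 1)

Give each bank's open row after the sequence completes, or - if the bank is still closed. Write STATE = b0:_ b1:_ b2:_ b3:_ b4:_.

STATE = b0:- b1:1 b2:- b3:1 b4:0

step 0: bank3 None->2 [EMPTY]
step 1: bank3 2->2 [HIT]
step 2: bank3 2->2 [HIT]
step 3: bank1 None->0 [EMPTY]
step 4: bank1 0->3 [CONFLICT]
step 5: bank4 None->0 [EMPTY]
step 6: bank3 2->1 [CONFLICT]
step 7: bank1 3->1 [CONFLICT]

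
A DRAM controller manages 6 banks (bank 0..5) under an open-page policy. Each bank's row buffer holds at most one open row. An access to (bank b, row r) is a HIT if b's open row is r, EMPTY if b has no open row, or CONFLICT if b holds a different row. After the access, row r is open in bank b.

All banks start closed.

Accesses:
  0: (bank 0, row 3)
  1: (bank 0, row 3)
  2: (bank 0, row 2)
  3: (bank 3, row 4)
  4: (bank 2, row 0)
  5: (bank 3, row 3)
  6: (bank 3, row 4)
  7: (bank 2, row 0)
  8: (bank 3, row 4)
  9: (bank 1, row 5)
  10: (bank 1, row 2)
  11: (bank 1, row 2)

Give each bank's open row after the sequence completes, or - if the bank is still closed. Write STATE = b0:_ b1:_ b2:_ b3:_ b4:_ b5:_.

#0 (0,3) E
#1 (0,3) H  (was 3)
#2 (0,2) C  (was 3)
#3 (3,4) E
#4 (2,0) E
#5 (3,3) C  (was 4)
#6 (3,4) C  (was 3)
#7 (2,0) H  (was 0)
#8 (3,4) H  (was 4)
#9 (1,5) E
#10 (1,2) C  (was 5)
#11 (1,2) H  (was 2)

STATE = b0:2 b1:2 b2:0 b3:4 b4:- b5:-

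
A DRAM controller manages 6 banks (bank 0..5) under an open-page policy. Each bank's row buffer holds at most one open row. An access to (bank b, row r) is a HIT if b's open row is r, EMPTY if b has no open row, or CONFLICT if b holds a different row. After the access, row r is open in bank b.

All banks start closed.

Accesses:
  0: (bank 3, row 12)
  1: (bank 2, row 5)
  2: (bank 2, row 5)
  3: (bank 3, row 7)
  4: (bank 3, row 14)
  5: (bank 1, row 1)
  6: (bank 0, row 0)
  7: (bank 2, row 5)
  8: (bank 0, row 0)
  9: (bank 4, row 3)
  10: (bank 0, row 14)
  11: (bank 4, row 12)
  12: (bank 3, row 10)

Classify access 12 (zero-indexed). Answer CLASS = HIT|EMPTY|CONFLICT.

step 0: bank3 None->12 [EMPTY]
step 1: bank2 None->5 [EMPTY]
step 2: bank2 5->5 [HIT]
step 3: bank3 12->7 [CONFLICT]
step 4: bank3 7->14 [CONFLICT]
step 5: bank1 None->1 [EMPTY]
step 6: bank0 None->0 [EMPTY]
step 7: bank2 5->5 [HIT]
step 8: bank0 0->0 [HIT]
step 9: bank4 None->3 [EMPTY]
step 10: bank0 0->14 [CONFLICT]
step 11: bank4 3->12 [CONFLICT]
step 12: bank3 14->10 [CONFLICT]

CLASS = CONFLICT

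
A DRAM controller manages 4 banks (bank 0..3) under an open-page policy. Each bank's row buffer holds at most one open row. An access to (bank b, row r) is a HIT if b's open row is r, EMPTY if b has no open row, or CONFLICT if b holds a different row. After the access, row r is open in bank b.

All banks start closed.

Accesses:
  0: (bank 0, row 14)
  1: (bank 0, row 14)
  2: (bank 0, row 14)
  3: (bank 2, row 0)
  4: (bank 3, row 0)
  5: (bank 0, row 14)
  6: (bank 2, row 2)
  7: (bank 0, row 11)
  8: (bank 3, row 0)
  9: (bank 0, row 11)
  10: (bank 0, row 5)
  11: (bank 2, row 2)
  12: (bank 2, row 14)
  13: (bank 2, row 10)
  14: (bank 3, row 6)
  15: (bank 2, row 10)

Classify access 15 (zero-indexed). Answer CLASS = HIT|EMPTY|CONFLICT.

0: bank 0 row 14 — prev None → EMPTY
1: bank 0 row 14 — prev 14 → HIT
2: bank 0 row 14 — prev 14 → HIT
3: bank 2 row 0 — prev None → EMPTY
4: bank 3 row 0 — prev None → EMPTY
5: bank 0 row 14 — prev 14 → HIT
6: bank 2 row 2 — prev 0 → CONFLICT
7: bank 0 row 11 — prev 14 → CONFLICT
8: bank 3 row 0 — prev 0 → HIT
9: bank 0 row 11 — prev 11 → HIT
10: bank 0 row 5 — prev 11 → CONFLICT
11: bank 2 row 2 — prev 2 → HIT
12: bank 2 row 14 — prev 2 → CONFLICT
13: bank 2 row 10 — prev 14 → CONFLICT
14: bank 3 row 6 — prev 0 → CONFLICT
15: bank 2 row 10 — prev 10 → HIT

CLASS = HIT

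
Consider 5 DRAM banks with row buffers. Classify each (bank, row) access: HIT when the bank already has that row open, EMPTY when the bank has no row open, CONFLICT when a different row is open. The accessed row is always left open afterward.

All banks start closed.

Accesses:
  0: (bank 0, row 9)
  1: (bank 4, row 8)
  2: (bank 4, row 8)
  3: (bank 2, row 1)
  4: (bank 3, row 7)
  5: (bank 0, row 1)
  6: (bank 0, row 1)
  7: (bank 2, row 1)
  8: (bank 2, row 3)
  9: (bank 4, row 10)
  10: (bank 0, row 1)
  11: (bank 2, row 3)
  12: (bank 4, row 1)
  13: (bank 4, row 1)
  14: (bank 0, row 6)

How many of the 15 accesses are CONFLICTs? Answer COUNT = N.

COUNT = 5

step 0: bank0 None->9 [EMPTY]
step 1: bank4 None->8 [EMPTY]
step 2: bank4 8->8 [HIT]
step 3: bank2 None->1 [EMPTY]
step 4: bank3 None->7 [EMPTY]
step 5: bank0 9->1 [CONFLICT]
step 6: bank0 1->1 [HIT]
step 7: bank2 1->1 [HIT]
step 8: bank2 1->3 [CONFLICT]
step 9: bank4 8->10 [CONFLICT]
step 10: bank0 1->1 [HIT]
step 11: bank2 3->3 [HIT]
step 12: bank4 10->1 [CONFLICT]
step 13: bank4 1->1 [HIT]
step 14: bank0 1->6 [CONFLICT]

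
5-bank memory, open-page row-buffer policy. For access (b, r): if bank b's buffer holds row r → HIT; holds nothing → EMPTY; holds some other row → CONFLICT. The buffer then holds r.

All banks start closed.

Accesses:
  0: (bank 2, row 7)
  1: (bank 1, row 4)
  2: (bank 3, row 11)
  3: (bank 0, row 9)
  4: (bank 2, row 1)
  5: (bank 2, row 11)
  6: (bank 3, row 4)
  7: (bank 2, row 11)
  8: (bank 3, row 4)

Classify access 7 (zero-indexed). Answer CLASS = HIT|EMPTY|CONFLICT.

#0 (2,7) E
#1 (1,4) E
#2 (3,11) E
#3 (0,9) E
#4 (2,1) C  (was 7)
#5 (2,11) C  (was 1)
#6 (3,4) C  (was 11)
#7 (2,11) H  (was 11)
#8 (3,4) H  (was 4)

CLASS = HIT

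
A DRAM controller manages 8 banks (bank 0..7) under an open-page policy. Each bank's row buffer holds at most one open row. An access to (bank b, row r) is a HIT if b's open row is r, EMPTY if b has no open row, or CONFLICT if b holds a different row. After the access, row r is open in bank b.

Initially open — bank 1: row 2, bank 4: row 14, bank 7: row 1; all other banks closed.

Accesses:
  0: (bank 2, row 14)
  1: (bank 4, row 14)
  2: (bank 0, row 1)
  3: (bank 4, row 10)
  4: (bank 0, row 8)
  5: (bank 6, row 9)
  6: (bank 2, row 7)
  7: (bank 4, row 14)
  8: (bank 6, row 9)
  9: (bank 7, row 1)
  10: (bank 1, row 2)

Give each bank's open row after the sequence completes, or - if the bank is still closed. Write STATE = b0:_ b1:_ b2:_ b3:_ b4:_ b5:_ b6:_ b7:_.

STATE = b0:8 b1:2 b2:7 b3:- b4:14 b5:- b6:9 b7:1

#0 (2,14) E
#1 (4,14) H  (was 14)
#2 (0,1) E
#3 (4,10) C  (was 14)
#4 (0,8) C  (was 1)
#5 (6,9) E
#6 (2,7) C  (was 14)
#7 (4,14) C  (was 10)
#8 (6,9) H  (was 9)
#9 (7,1) H  (was 1)
#10 (1,2) H  (was 2)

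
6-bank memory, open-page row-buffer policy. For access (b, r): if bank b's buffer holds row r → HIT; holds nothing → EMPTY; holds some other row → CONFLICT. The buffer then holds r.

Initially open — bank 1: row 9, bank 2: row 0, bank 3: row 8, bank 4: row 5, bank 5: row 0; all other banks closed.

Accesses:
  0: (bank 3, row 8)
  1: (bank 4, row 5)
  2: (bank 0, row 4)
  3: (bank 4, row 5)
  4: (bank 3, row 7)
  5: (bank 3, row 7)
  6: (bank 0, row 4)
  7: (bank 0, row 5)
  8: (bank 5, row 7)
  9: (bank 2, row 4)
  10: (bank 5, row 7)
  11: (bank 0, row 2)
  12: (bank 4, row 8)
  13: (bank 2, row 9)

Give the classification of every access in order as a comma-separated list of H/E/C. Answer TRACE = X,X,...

TRACE = H,H,E,H,C,H,H,C,C,C,H,C,C,C

0: bank 3 row 8 — prev 8 → HIT
1: bank 4 row 5 — prev 5 → HIT
2: bank 0 row 4 — prev None → EMPTY
3: bank 4 row 5 — prev 5 → HIT
4: bank 3 row 7 — prev 8 → CONFLICT
5: bank 3 row 7 — prev 7 → HIT
6: bank 0 row 4 — prev 4 → HIT
7: bank 0 row 5 — prev 4 → CONFLICT
8: bank 5 row 7 — prev 0 → CONFLICT
9: bank 2 row 4 — prev 0 → CONFLICT
10: bank 5 row 7 — prev 7 → HIT
11: bank 0 row 2 — prev 5 → CONFLICT
12: bank 4 row 8 — prev 5 → CONFLICT
13: bank 2 row 9 — prev 4 → CONFLICT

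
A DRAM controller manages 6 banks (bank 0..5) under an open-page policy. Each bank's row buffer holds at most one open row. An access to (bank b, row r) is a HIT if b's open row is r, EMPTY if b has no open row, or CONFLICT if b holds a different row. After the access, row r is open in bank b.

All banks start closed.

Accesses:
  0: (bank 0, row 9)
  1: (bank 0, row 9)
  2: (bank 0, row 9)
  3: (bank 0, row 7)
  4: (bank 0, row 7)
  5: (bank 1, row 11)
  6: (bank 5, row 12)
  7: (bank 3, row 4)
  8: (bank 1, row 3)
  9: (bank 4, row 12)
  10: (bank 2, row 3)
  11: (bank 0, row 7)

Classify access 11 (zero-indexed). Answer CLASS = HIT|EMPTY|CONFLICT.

step 0: bank0 None->9 [EMPTY]
step 1: bank0 9->9 [HIT]
step 2: bank0 9->9 [HIT]
step 3: bank0 9->7 [CONFLICT]
step 4: bank0 7->7 [HIT]
step 5: bank1 None->11 [EMPTY]
step 6: bank5 None->12 [EMPTY]
step 7: bank3 None->4 [EMPTY]
step 8: bank1 11->3 [CONFLICT]
step 9: bank4 None->12 [EMPTY]
step 10: bank2 None->3 [EMPTY]
step 11: bank0 7->7 [HIT]

CLASS = HIT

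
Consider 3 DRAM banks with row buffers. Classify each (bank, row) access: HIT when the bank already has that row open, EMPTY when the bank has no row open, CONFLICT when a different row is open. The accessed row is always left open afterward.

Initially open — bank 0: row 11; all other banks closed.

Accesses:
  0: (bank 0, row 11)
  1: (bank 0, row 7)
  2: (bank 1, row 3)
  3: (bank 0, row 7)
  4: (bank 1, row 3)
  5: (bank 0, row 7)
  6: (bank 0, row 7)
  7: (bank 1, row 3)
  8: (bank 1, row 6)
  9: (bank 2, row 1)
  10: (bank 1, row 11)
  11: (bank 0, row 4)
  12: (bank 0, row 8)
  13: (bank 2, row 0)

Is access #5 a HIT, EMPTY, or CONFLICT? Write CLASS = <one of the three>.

#0 (0,11) H  (was 11)
#1 (0,7) C  (was 11)
#2 (1,3) E
#3 (0,7) H  (was 7)
#4 (1,3) H  (was 3)
#5 (0,7) H  (was 7)
#6 (0,7) H  (was 7)
#7 (1,3) H  (was 3)
#8 (1,6) C  (was 3)
#9 (2,1) E
#10 (1,11) C  (was 6)
#11 (0,4) C  (was 7)
#12 (0,8) C  (was 4)
#13 (2,0) C  (was 1)

CLASS = HIT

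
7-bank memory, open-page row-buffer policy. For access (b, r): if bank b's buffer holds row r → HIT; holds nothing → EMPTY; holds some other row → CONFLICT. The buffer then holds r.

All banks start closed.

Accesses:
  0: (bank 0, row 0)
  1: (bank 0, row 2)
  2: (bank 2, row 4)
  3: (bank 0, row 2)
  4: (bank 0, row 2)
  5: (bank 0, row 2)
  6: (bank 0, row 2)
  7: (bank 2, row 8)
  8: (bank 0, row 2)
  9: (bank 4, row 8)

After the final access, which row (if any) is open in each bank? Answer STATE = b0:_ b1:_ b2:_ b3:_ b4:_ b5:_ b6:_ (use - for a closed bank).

STATE = b0:2 b1:- b2:8 b3:- b4:8 b5:- b6:-

0: bank 0 row 0 — prev None → EMPTY
1: bank 0 row 2 — prev 0 → CONFLICT
2: bank 2 row 4 — prev None → EMPTY
3: bank 0 row 2 — prev 2 → HIT
4: bank 0 row 2 — prev 2 → HIT
5: bank 0 row 2 — prev 2 → HIT
6: bank 0 row 2 — prev 2 → HIT
7: bank 2 row 8 — prev 4 → CONFLICT
8: bank 0 row 2 — prev 2 → HIT
9: bank 4 row 8 — prev None → EMPTY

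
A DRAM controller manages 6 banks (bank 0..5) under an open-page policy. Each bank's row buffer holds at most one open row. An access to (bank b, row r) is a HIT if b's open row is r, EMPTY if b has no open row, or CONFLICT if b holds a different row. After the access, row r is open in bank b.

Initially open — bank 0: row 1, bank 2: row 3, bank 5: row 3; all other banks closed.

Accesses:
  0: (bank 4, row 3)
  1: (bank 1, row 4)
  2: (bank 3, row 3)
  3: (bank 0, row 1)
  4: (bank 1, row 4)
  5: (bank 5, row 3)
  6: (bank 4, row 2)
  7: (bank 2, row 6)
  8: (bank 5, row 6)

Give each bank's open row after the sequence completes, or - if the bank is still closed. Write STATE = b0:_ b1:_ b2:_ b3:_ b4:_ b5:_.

STATE = b0:1 b1:4 b2:6 b3:3 b4:2 b5:6

step 0: bank4 None->3 [EMPTY]
step 1: bank1 None->4 [EMPTY]
step 2: bank3 None->3 [EMPTY]
step 3: bank0 1->1 [HIT]
step 4: bank1 4->4 [HIT]
step 5: bank5 3->3 [HIT]
step 6: bank4 3->2 [CONFLICT]
step 7: bank2 3->6 [CONFLICT]
step 8: bank5 3->6 [CONFLICT]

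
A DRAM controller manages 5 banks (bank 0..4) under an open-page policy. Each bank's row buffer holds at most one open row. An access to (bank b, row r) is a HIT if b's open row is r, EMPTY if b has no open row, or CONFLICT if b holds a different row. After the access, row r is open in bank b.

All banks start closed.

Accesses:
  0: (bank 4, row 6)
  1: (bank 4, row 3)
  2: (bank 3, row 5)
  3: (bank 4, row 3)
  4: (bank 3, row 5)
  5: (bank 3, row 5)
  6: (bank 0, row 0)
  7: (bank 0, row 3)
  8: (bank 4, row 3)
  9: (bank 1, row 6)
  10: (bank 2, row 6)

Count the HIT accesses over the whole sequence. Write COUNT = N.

COUNT = 4

0: bank 4 row 6 — prev None → EMPTY
1: bank 4 row 3 — prev 6 → CONFLICT
2: bank 3 row 5 — prev None → EMPTY
3: bank 4 row 3 — prev 3 → HIT
4: bank 3 row 5 — prev 5 → HIT
5: bank 3 row 5 — prev 5 → HIT
6: bank 0 row 0 — prev None → EMPTY
7: bank 0 row 3 — prev 0 → CONFLICT
8: bank 4 row 3 — prev 3 → HIT
9: bank 1 row 6 — prev None → EMPTY
10: bank 2 row 6 — prev None → EMPTY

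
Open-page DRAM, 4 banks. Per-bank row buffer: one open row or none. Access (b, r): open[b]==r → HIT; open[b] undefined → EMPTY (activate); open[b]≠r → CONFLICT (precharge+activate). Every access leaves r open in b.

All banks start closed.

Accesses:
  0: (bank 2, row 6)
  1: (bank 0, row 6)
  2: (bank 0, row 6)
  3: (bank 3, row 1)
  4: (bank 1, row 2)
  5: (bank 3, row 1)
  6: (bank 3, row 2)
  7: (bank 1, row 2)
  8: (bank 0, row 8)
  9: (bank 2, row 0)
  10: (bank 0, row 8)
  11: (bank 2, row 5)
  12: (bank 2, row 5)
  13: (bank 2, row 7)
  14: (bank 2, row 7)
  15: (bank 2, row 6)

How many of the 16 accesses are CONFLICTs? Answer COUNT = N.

#0 (2,6) E
#1 (0,6) E
#2 (0,6) H  (was 6)
#3 (3,1) E
#4 (1,2) E
#5 (3,1) H  (was 1)
#6 (3,2) C  (was 1)
#7 (1,2) H  (was 2)
#8 (0,8) C  (was 6)
#9 (2,0) C  (was 6)
#10 (0,8) H  (was 8)
#11 (2,5) C  (was 0)
#12 (2,5) H  (was 5)
#13 (2,7) C  (was 5)
#14 (2,7) H  (was 7)
#15 (2,6) C  (was 7)

COUNT = 6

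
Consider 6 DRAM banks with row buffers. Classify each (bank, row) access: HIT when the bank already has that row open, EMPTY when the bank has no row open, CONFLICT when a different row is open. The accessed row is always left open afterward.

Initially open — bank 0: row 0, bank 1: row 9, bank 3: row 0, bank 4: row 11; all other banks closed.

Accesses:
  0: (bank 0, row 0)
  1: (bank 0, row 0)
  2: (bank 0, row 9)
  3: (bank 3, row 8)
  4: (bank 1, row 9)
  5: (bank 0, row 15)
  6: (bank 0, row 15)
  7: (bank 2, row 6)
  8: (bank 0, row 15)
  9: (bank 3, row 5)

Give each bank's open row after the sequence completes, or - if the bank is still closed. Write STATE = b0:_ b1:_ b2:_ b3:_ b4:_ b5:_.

step 0: bank0 0->0 [HIT]
step 1: bank0 0->0 [HIT]
step 2: bank0 0->9 [CONFLICT]
step 3: bank3 0->8 [CONFLICT]
step 4: bank1 9->9 [HIT]
step 5: bank0 9->15 [CONFLICT]
step 6: bank0 15->15 [HIT]
step 7: bank2 None->6 [EMPTY]
step 8: bank0 15->15 [HIT]
step 9: bank3 8->5 [CONFLICT]

STATE = b0:15 b1:9 b2:6 b3:5 b4:11 b5:-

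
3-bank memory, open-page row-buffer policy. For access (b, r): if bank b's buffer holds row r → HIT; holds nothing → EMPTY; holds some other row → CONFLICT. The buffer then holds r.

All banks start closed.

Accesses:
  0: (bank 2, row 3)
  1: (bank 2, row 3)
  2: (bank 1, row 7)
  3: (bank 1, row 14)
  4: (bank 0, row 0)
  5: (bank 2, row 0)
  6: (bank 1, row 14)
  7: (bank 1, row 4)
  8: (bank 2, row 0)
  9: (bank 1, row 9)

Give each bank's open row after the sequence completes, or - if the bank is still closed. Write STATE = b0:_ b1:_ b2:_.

#0 (2,3) E
#1 (2,3) H  (was 3)
#2 (1,7) E
#3 (1,14) C  (was 7)
#4 (0,0) E
#5 (2,0) C  (was 3)
#6 (1,14) H  (was 14)
#7 (1,4) C  (was 14)
#8 (2,0) H  (was 0)
#9 (1,9) C  (was 4)

STATE = b0:0 b1:9 b2:0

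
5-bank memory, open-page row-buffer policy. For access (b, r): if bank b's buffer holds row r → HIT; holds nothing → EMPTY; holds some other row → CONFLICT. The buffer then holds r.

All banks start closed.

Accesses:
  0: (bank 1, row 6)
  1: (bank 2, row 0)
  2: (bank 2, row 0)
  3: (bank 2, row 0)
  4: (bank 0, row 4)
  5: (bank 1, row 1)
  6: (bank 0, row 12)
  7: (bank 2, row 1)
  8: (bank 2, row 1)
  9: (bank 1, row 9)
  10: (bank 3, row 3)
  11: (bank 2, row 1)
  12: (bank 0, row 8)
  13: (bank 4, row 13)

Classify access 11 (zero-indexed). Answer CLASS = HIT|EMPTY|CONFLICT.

#0 (1,6) E
#1 (2,0) E
#2 (2,0) H  (was 0)
#3 (2,0) H  (was 0)
#4 (0,4) E
#5 (1,1) C  (was 6)
#6 (0,12) C  (was 4)
#7 (2,1) C  (was 0)
#8 (2,1) H  (was 1)
#9 (1,9) C  (was 1)
#10 (3,3) E
#11 (2,1) H  (was 1)
#12 (0,8) C  (was 12)
#13 (4,13) E

CLASS = HIT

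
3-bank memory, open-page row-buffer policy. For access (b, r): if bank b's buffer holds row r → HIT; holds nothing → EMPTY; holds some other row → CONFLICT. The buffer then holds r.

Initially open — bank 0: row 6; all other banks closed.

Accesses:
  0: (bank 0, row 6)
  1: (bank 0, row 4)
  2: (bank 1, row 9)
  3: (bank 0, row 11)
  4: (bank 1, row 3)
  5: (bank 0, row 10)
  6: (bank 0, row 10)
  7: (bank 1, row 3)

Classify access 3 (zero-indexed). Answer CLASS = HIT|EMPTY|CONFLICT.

CLASS = CONFLICT

  [0] b0 r6: had r6 ⇒ H
  [1] b0 r4: had r6 ⇒ C
  [2] b1 r9: no row ⇒ E
  [3] b0 r11: had r4 ⇒ C
  [4] b1 r3: had r9 ⇒ C
  [5] b0 r10: had r11 ⇒ C
  [6] b0 r10: had r10 ⇒ H
  [7] b1 r3: had r3 ⇒ H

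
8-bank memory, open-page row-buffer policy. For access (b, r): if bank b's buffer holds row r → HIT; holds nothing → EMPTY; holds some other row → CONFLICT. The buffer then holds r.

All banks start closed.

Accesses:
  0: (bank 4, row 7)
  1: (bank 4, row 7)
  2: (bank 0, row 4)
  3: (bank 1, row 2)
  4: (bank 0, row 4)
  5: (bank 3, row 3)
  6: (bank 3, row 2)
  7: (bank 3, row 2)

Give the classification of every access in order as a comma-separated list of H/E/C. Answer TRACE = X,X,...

#0 (4,7) E
#1 (4,7) H  (was 7)
#2 (0,4) E
#3 (1,2) E
#4 (0,4) H  (was 4)
#5 (3,3) E
#6 (3,2) C  (was 3)
#7 (3,2) H  (was 2)

TRACE = E,H,E,E,H,E,C,H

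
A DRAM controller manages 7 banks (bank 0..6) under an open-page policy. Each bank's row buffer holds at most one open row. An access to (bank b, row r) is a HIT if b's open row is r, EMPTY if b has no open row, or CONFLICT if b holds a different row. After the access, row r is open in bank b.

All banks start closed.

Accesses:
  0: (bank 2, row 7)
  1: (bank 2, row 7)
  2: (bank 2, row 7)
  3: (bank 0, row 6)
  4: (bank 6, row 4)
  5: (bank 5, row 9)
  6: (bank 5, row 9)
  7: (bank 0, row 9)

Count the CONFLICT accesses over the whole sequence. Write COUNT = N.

COUNT = 1

  [0] b2 r7: no row ⇒ E
  [1] b2 r7: had r7 ⇒ H
  [2] b2 r7: had r7 ⇒ H
  [3] b0 r6: no row ⇒ E
  [4] b6 r4: no row ⇒ E
  [5] b5 r9: no row ⇒ E
  [6] b5 r9: had r9 ⇒ H
  [7] b0 r9: had r6 ⇒ C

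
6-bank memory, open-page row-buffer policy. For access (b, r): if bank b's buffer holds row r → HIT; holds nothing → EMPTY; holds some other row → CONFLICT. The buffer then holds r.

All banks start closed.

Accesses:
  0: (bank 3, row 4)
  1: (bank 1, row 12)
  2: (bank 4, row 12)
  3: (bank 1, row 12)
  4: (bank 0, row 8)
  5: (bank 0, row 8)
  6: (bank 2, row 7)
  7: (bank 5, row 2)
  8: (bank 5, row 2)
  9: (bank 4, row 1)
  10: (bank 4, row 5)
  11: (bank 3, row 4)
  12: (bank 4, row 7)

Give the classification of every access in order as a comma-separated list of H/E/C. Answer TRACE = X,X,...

TRACE = E,E,E,H,E,H,E,E,H,C,C,H,C

step 0: bank3 None->4 [EMPTY]
step 1: bank1 None->12 [EMPTY]
step 2: bank4 None->12 [EMPTY]
step 3: bank1 12->12 [HIT]
step 4: bank0 None->8 [EMPTY]
step 5: bank0 8->8 [HIT]
step 6: bank2 None->7 [EMPTY]
step 7: bank5 None->2 [EMPTY]
step 8: bank5 2->2 [HIT]
step 9: bank4 12->1 [CONFLICT]
step 10: bank4 1->5 [CONFLICT]
step 11: bank3 4->4 [HIT]
step 12: bank4 5->7 [CONFLICT]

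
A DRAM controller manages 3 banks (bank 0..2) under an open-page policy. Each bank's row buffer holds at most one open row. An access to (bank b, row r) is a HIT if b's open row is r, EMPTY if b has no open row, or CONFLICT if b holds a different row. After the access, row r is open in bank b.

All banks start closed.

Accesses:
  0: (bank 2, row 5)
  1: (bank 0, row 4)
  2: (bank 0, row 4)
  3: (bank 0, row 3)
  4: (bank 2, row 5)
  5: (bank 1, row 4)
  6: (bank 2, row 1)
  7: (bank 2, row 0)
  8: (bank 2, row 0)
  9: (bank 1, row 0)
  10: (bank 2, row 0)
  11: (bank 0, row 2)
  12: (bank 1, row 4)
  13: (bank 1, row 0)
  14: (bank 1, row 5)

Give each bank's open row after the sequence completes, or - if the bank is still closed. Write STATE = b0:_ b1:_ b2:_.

step 0: bank2 None->5 [EMPTY]
step 1: bank0 None->4 [EMPTY]
step 2: bank0 4->4 [HIT]
step 3: bank0 4->3 [CONFLICT]
step 4: bank2 5->5 [HIT]
step 5: bank1 None->4 [EMPTY]
step 6: bank2 5->1 [CONFLICT]
step 7: bank2 1->0 [CONFLICT]
step 8: bank2 0->0 [HIT]
step 9: bank1 4->0 [CONFLICT]
step 10: bank2 0->0 [HIT]
step 11: bank0 3->2 [CONFLICT]
step 12: bank1 0->4 [CONFLICT]
step 13: bank1 4->0 [CONFLICT]
step 14: bank1 0->5 [CONFLICT]

STATE = b0:2 b1:5 b2:0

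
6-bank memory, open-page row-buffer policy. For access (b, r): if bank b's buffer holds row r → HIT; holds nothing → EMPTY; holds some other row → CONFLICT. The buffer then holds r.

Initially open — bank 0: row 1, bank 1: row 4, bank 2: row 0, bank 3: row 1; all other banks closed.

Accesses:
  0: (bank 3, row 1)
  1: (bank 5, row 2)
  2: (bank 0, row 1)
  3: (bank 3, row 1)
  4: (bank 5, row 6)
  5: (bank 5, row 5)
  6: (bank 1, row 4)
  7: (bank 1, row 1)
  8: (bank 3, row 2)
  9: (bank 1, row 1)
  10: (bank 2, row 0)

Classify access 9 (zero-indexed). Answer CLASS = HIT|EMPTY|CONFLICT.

CLASS = HIT

#0 (3,1) H  (was 1)
#1 (5,2) E
#2 (0,1) H  (was 1)
#3 (3,1) H  (was 1)
#4 (5,6) C  (was 2)
#5 (5,5) C  (was 6)
#6 (1,4) H  (was 4)
#7 (1,1) C  (was 4)
#8 (3,2) C  (was 1)
#9 (1,1) H  (was 1)
#10 (2,0) H  (was 0)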